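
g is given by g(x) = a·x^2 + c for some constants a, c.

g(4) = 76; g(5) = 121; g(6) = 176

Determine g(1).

1

From g(4) = 76 and g(5) = 121: 16a + c = 76 and 25a + c = 121.
Subtracting: 9a = 45, so a = 5; then c = 76 − 5·16 = -4.
So g(x) = 5x² − 4, and g(1) = 1.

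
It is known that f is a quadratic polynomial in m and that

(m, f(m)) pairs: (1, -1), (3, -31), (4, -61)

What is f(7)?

-211

Write f(m) = am² + bm + c; the 3 given values yield a linear system in the 3 coefficients.
Solving, f(m) = -5m² + 5m - 1.
Then f(7) = -211.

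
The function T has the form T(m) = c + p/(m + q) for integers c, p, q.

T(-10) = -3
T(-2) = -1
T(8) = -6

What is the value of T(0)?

2

(T(m) − c)(m + q) = p for each data point; the three points give a linear system in c and q, then p follows.
Solving: c = -4, q = -2, p = -12, so T(m) = -4 − 12/(m − 2).
Then T(0) = -4 − 12/(-2) = 2.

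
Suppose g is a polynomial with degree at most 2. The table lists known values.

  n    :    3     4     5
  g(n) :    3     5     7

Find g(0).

-3

First differences: 2, 2.
Level-1 differences are constant, so g has degree 1.
Fitting a degree-1 polynomial gives g(n) = 2n - 3.
Then g(0) = -3.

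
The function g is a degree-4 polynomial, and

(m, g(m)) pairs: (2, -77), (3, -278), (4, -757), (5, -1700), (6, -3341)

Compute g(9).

Write g(m) = am^4 + bm³ + cm² + dm + e; the 5 given values yield a linear system in the 5 coefficients.
Solving, g(m) = -2m^4 - 3m³ - 2m² - 4m - 5.
Then g(9) = -15512.

-15512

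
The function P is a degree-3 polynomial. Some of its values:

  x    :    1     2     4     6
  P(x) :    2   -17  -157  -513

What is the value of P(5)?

Write P(x) = ax³ + bx² + cx + d; the 4 given values yield a linear system in the 4 coefficients.
Solving, P(x) = -2x³ - 3x² + 4x + 3.
Then P(5) = -302.

-302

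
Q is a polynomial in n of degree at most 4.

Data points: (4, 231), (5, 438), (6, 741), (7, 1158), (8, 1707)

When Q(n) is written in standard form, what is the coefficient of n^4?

0

First differences: 207, 303, 417, 549. Second differences: 96, 114, 132. Third differences: 18, 18.
Level-3 differences are constant, so Q has degree 3.
Fitting a degree-3 polynomial gives Q(n) = 3n³ + 3n² - 3n + 3.
The coefficient of n^4 is 0.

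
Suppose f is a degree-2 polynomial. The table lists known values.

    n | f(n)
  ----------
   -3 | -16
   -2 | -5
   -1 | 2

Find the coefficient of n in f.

Write f(n) = an² + bn + c; the 3 given values yield a linear system in the 3 coefficients.
Solving, f(n) = -2n² + n + 5.
The coefficient of n is 1.

1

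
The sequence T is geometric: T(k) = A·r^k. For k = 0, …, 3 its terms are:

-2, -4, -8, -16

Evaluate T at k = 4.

-32

Consecutive ratio: -4/(-2) = 2, and -8/(-4) = 2, so r = 2.
Then A·2^0 = -2 gives A = -2, and T(k) = -2·2^k.
T(4) = -2·2^4 = -32.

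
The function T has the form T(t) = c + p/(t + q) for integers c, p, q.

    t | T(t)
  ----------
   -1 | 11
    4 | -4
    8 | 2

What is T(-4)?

8

(T(t) − c)(t + q) = p for each data point; the three points give a linear system in c and q, then p follows.
Solving: c = 5, q = -2, p = -18, so T(t) = 5 − 18/(t − 2).
Then T(-4) = 5 − 18/(-6) = 8.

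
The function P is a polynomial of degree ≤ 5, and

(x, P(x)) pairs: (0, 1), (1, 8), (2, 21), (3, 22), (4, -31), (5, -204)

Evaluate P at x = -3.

-164

First differences: 7, 13, 1, -53, -173. Second differences: 6, -12, -54, -120. Third differences: -18, -42, -66. Fourth differences: -24, -24.
Level-4 differences are constant, so P has degree 4.
Fitting a degree-4 polynomial gives P(x) = -x^4 + 3x³ + x² + 4x + 1.
Then P(-3) = -164.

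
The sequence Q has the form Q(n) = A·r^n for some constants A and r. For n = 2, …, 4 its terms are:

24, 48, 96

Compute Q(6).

Consecutive ratio: 48/24 = 2, and 96/48 = 2, so r = 2.
Then A·2^2 = 24 gives A = 6, and Q(n) = 6·2^n.
Q(6) = 6·2^6 = 384.

384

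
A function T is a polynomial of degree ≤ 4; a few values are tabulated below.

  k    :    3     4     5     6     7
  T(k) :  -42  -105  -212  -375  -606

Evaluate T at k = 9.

-1320

First differences: -63, -107, -163, -231. Second differences: -44, -56, -68. Third differences: -12, -12.
Level-3 differences are constant, so T has degree 3.
Fitting a degree-3 polynomial gives T(k) = -2k³ + 2k² - 3k + 3.
Then T(9) = -1320.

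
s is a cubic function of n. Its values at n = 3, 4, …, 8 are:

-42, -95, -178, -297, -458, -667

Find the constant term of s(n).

First differences: -53, -83, -119, -161, -209. Second differences: -30, -36, -42, -48. Third differences: -6, -6, -6.
Level-3 differences are constant, so s has degree 3.
Fitting a degree-3 polynomial gives s(n) = -n³ - 3n² + 5n - 3.
The constant term is s(0) = -3.

-3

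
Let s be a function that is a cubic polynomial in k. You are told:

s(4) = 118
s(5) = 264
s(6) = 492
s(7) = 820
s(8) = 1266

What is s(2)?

0

Write s(k) = ak³ + bk² + ck + d; the 5 given values yield a linear system in the 4 coefficients.
Solving, s(k) = 3k³ - 4k² - k - 6.
Then s(2) = 0.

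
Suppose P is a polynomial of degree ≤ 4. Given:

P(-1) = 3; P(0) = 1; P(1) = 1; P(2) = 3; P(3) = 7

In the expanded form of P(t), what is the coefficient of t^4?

0

First differences: -2, 0, 2, 4. Second differences: 2, 2, 2.
Level-2 differences are constant, so P has degree 2.
Fitting a degree-2 polynomial gives P(t) = t² - t + 1.
The coefficient of t^4 is 0.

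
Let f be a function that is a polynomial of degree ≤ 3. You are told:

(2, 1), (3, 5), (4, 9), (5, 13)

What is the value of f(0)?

-7

First differences: 4, 4, 4.
Level-1 differences are constant, so f has degree 1.
Fitting a degree-1 polynomial gives f(n) = 4n - 7.
Then f(0) = -7.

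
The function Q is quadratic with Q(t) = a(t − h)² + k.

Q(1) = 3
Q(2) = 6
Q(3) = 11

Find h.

First differences 3, 5; second difference 2 = 2a, so a = 1.
Expanding, the t-coefficient is −2ah = -2h; matching it to the data gives h = 0, and then k = 2.
So Q(t) = 1(t + 0)² + 2.
Hence h = 0.

0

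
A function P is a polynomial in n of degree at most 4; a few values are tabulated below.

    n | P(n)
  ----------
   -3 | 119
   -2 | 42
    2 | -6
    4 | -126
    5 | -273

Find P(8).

-1278

Write P(n) = an^4 + bn³ + cn² + dn + e; the 5 given values yield a linear system in the 5 coefficients.
Solving, the leading coefficient vanishes, and P(n) = -3n³ + 4n² + 2.
Then P(8) = -1278.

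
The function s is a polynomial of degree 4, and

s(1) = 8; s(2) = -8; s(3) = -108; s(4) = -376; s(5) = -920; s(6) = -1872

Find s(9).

-8856

First differences: -16, -100, -268, -544, -952. Second differences: -84, -168, -276, -408. Third differences: -84, -108, -132. Fourth differences: -24, -24.
Level-4 differences are constant, so s has degree 4.
Fitting a degree-4 polynomial gives s(t) = -t^4 - 4t³ + 7t² + 6t.
Then s(9) = -8856.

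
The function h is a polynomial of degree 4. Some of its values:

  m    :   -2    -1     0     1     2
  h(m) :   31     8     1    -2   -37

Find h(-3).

58

Write h(m) = am^4 + bm³ + cm² + dm + e; the 5 given values yield a linear system in the 5 coefficients.
Solving, h(m) = -m^4 - 4m³ + 3m² - m + 1.
Then h(-3) = 58.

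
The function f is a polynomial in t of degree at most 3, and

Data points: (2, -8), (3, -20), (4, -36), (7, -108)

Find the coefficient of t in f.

-2

Write f(t) = at³ + bt² + ct + d; the 4 given values yield a linear system in the 4 coefficients.
Solving, the leading coefficient vanishes, and f(t) = -2t² - 2t + 4.
The coefficient of t is -2.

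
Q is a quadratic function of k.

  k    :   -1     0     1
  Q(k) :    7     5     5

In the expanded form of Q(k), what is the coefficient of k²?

1

Write Q(k) = ak² + bk + c; the 3 given values yield a linear system in the 3 coefficients.
Solving, Q(k) = k² - k + 5.
The coefficient of k² is 1.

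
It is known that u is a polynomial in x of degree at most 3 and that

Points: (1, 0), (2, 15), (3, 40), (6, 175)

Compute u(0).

-5

Write u(x) = ax³ + bx² + cx + d; the 4 given values yield a linear system in the 4 coefficients.
Solving, the leading coefficient vanishes, and u(x) = 5x² - 5.
Then u(0) = -5.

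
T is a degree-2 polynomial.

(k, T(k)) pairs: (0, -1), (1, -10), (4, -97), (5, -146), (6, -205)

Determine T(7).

Write T(k) = ak² + bk + c; the 5 given values yield a linear system in the 3 coefficients.
Solving, T(k) = -5k² - 4k - 1.
Then T(7) = -274.

-274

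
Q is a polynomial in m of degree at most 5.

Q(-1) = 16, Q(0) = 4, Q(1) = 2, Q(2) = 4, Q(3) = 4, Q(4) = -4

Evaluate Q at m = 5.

-26

Write Q(m) = am^5 + bm^4 + cm³ + dm² + em + p; the 6 given values yield a linear system in the 6 coefficients.
Solving, the top 2 coefficients vanish, and Q(m) = -m³ + 5m² - 6m + 4.
Then Q(5) = -26.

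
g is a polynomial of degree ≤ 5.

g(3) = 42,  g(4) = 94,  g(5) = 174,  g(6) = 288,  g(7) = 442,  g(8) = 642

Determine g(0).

First differences: 52, 80, 114, 154, 200. Second differences: 28, 34, 40, 46. Third differences: 6, 6, 6.
Level-3 differences are constant, so g has degree 3.
Fitting a degree-3 polynomial gives g(t) = t³ + 2t² + t - 6.
Then g(0) = -6.

-6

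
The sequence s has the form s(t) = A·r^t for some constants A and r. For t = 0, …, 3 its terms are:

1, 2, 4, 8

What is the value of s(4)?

16

Consecutive ratio: 2/1 = 2, and 4/2 = 2, so r = 2.
Then A·2^0 = 1 gives A = 1, and s(t) = 1·2^t.
s(4) = 1·2^4 = 16.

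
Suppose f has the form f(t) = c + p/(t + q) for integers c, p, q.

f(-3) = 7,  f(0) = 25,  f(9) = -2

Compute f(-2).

9

(f(t) − c)(t + q) = p for each data point; the three points give a linear system in c and q, then p follows.
Solving: c = 1, q = -1, p = -24, so f(t) = 1 − 24/(t − 1).
Then f(-2) = 1 − 24/(-3) = 9.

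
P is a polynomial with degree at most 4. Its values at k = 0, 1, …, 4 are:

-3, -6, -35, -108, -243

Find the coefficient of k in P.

First differences: -3, -29, -73, -135. Second differences: -26, -44, -62. Third differences: -18, -18.
Level-3 differences are constant, so P has degree 3.
Fitting a degree-3 polynomial gives P(k) = -3k³ - 4k² + 4k - 3.
The coefficient of k is 4.

4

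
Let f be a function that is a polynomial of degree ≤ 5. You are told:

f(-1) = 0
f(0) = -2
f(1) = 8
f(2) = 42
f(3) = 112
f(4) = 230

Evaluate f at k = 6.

First differences: -2, 10, 34, 70, 118. Second differences: 12, 24, 36, 48. Third differences: 12, 12, 12.
Level-3 differences are constant, so f has degree 3.
Fitting a degree-3 polynomial gives f(k) = 2k³ + 6k² + 2k - 2.
Then f(6) = 658.

658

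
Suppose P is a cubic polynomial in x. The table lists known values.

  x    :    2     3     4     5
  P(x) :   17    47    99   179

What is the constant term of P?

Write P(x) = ax³ + bx² + cx + d; the 4 given values yield a linear system in the 4 coefficients.
Solving, P(x) = x³ + 2x² + x - 1.
The constant term is P(0) = -1.

-1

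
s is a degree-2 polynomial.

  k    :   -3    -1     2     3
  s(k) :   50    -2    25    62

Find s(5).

Write s(k) = ak² + bk + c; the 4 given values yield a linear system in the 3 coefficients.
Solving, s(k) = 7k² + 2k - 7.
Then s(5) = 178.

178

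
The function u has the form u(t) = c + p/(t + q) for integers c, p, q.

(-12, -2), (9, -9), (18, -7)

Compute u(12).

(u(t) − c)(t + q) = p for each data point; the three points give a linear system in c and q, then p follows.
Solving: c = -5, q = 0, p = -36, so u(t) = -5 − 36/(t + 0).
Then u(12) = -5 − 36/12 = -8.

-8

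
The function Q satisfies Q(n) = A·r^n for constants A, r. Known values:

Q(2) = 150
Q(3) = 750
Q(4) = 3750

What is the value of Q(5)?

18750

Consecutive ratio: 750/150 = 5, and 3750/750 = 5, so r = 5.
Then A·5^2 = 150 gives A = 6, and Q(n) = 6·5^n.
Q(5) = 6·5^5 = 18750.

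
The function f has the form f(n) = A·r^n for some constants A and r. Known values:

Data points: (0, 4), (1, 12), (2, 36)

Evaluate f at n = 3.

Consecutive ratio: 12/4 = 3, and 36/12 = 3, so r = 3.
Then A·3^0 = 4 gives A = 4, and f(n) = 4·3^n.
f(3) = 4·3^3 = 108.

108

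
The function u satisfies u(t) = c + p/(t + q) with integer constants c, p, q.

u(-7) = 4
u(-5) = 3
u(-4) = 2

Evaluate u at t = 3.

9

(u(t) − c)(t + q) = p for each data point; the three points give a linear system in c and q, then p follows.
Solving: c = 6, q = 1, p = 12, so u(t) = 6 + 12/(t + 1).
Then u(3) = 6 + 12/4 = 9.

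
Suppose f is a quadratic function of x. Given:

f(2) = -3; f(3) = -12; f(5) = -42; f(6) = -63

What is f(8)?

Write f(x) = ax² + bx + c; the 4 given values yield a linear system in the 3 coefficients.
Solving, f(x) = -2x² + x + 3.
Then f(8) = -117.

-117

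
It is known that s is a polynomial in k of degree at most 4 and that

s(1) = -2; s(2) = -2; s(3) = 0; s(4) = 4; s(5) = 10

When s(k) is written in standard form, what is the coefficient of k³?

First differences: 0, 2, 4, 6. Second differences: 2, 2, 2.
Level-2 differences are constant, so s has degree 2.
Fitting a degree-2 polynomial gives s(k) = k² - 3k.
The coefficient of k³ is 0.

0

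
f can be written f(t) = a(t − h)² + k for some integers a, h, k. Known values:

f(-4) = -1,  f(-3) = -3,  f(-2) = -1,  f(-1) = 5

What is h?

First differences -2, 2, 6; second difference 4 = 2a, so a = 2.
Expanding, the t-coefficient is −2ah = -4h; matching it to the data gives h = -3, and then k = -3.
So f(t) = 2(t + 3)² − 3.
Hence h = -3.

-3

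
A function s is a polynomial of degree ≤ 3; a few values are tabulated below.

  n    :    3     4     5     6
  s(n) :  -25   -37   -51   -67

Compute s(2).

First differences: -12, -14, -16. Second differences: -2, -2.
Level-2 differences are constant, so s has degree 2.
Fitting a degree-2 polynomial gives s(n) = -n² - 5n - 1.
Then s(2) = -15.

-15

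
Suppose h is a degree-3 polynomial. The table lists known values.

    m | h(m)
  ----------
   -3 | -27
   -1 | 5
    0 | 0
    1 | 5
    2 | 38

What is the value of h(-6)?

-450

Write h(m) = am³ + bm² + cm + d; the 5 given values yield a linear system in the 4 coefficients.
Solving, h(m) = 3m³ + 5m² - 3m.
Then h(-6) = -450.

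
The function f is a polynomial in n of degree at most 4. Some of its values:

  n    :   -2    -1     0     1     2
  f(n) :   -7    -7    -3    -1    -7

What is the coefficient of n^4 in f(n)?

0

First differences: 0, 4, 2, -6. Second differences: 4, -2, -8. Third differences: -6, -6.
Level-3 differences are constant, so f has degree 3.
Fitting a degree-3 polynomial gives f(n) = -n³ - n² + 4n - 3.
The coefficient of n^4 is 0.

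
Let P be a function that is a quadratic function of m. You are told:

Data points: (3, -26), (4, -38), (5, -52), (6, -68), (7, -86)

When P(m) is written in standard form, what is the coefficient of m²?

First differences: -12, -14, -16, -18. Second differences: -2, -2, -2.
Level-2 differences are constant, so P has degree 2.
Fitting a degree-2 polynomial gives P(m) = -m² - 5m - 2.
The coefficient of m² is -1.

-1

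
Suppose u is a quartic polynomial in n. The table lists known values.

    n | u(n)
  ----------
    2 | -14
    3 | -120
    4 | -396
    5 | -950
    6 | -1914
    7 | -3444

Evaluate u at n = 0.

0

Write u(n) = an^4 + bn³ + cn² + dn + e; the 6 given values yield a linear system in the 5 coefficients.
Solving, u(n) = -n^4 - 4n³ + 6n² + 5n.
Then u(0) = 0.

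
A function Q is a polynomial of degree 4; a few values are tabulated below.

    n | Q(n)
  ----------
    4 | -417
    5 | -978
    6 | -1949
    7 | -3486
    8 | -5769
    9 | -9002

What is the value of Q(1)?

Write Q(n) = an^4 + bn³ + cn² + dn + e; the 6 given values yield a linear system in the 5 coefficients.
Solving, Q(n) = -n^4 - 4n³ + 6n² - 2n + 7.
Then Q(1) = 6.

6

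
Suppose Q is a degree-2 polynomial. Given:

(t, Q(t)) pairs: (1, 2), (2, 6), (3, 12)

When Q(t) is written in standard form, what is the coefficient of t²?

Write Q(t) = at² + bt + c; the 3 given values yield a linear system in the 3 coefficients.
Solving, Q(t) = t² + t.
The coefficient of t² is 1.

1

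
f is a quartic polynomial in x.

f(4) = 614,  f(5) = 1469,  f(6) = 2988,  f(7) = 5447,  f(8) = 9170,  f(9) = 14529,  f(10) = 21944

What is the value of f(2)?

32

First differences: 855, 1519, 2459, 3723, 5359, 7415. Second differences: 664, 940, 1264, 1636, 2056. Third differences: 276, 324, 372, 420. Fourth differences: 48, 48, 48.
Level-4 differences are constant, so f has degree 4.
Fitting a degree-4 polynomial gives f(x) = 2x^4 + 2x³ - 5x - 6.
Then f(2) = 32.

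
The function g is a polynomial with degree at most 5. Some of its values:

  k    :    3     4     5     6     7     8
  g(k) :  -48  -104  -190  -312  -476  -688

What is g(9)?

-954

Write g(k) = ak^5 + bk^4 + ck³ + dk² + ek + p; the 6 given values yield a linear system in the 6 coefficients.
Solving, the top 2 coefficients vanish, and g(k) = -k³ - 3k² + 2k.
Then g(9) = -954.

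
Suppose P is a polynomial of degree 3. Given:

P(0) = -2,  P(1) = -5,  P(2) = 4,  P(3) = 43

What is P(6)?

Write P(k) = ak³ + bk² + ck + d; the 4 given values yield a linear system in the 4 coefficients.
Solving, P(k) = 3k³ - 3k² - 3k - 2.
Then P(6) = 520.

520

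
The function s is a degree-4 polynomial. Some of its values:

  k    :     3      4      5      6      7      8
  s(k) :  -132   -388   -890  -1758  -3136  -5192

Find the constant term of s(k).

First differences: -256, -502, -868, -1378, -2056. Second differences: -246, -366, -510, -678. Third differences: -120, -144, -168. Fourth differences: -24, -24.
Level-4 differences are constant, so s has degree 4.
Fitting a degree-4 polynomial gives s(k) = -k^4 - 2k³ - 2k² + 7k.
The constant term is s(0) = 0.

0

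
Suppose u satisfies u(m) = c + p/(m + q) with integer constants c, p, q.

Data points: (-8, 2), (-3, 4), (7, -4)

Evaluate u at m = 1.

(u(m) − c)(m + q) = p for each data point; the three points give a linear system in c and q, then p follows.
Solving: c = 0, q = -2, p = -20, so u(m) = -20/(m − 2).
Then u(1) = 0 − 20/(-1) = 20.

20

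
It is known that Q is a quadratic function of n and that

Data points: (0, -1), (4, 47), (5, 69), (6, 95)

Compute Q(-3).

5

Write Q(n) = an² + bn + c; the 4 given values yield a linear system in the 3 coefficients.
Solving, Q(n) = 2n² + 4n - 1.
Then Q(-3) = 5.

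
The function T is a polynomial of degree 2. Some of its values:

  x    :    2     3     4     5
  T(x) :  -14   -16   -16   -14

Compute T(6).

-10

First differences: -2, 0, 2. Second differences: 2, 2.
Level-2 differences are constant, so T has degree 2.
Extending the table by one column gives the next first difference 4, so T(6) = -14 + 4 = -10.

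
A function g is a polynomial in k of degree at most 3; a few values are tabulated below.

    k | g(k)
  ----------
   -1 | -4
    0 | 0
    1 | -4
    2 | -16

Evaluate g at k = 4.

First differences: 4, -4, -12. Second differences: -8, -8.
Level-2 differences are constant, so g has degree 2.
Fitting a degree-2 polynomial gives g(k) = -4k².
Then g(4) = -64.

-64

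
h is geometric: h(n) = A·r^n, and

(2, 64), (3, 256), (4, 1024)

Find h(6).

16384

Consecutive ratio: 256/64 = 4, and 1024/256 = 4, so r = 4.
Then A·4^2 = 64 gives A = 4, and h(n) = 4·4^n.
h(6) = 4·4^6 = 16384.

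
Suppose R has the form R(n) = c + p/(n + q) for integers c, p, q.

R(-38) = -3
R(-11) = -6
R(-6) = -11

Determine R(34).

(R(n) − c)(n + q) = p for each data point; the three points give a linear system in c and q, then p follows.
Solving: c = -2, q = 2, p = 36, so R(n) = -2 + 36/(n + 2).
Then R(34) = -2 + 36/36 = -1.

-1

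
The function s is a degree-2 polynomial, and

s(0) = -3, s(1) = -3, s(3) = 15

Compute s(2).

3

Write s(m) = am² + bm + c; the 3 given values yield a linear system in the 3 coefficients.
Solving, s(m) = 3m² - 3m - 3.
Then s(2) = 3.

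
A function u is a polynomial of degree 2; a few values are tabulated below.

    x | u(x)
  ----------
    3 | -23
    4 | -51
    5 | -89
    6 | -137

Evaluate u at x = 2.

Write u(x) = ax² + bx + c; the 4 given values yield a linear system in the 3 coefficients.
Solving, u(x) = -5x² + 7x + 1.
Then u(2) = -5.

-5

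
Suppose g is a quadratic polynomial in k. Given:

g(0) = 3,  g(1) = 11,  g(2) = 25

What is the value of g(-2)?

5

Write g(k) = ak² + bk + c; the 3 given values yield a linear system in the 3 coefficients.
Solving, g(k) = 3k² + 5k + 3.
Then g(-2) = 5.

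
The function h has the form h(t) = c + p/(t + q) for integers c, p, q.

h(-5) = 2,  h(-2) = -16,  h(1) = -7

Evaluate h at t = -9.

(h(t) − c)(t + q) = p for each data point; the three points give a linear system in c and q, then p follows.
Solving: c = -4, q = 3, p = -12, so h(t) = -4 − 12/(t + 3).
Then h(-9) = -4 − 12/(-6) = -2.

-2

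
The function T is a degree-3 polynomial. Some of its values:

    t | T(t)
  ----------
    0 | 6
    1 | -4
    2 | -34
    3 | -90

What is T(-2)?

-10

Write T(t) = at³ + bt² + ct + d; the 4 given values yield a linear system in the 4 coefficients.
Solving, T(t) = -t³ - 7t² - 2t + 6.
Then T(-2) = -10.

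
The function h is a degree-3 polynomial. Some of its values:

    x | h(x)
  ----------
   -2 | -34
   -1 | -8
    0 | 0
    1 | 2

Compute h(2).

Write h(x) = ax³ + bx² + cx + d; the 4 given values yield a linear system in the 4 coefficients.
Solving, h(x) = 2x³ - 3x² + 3x.
Then h(2) = 10.

10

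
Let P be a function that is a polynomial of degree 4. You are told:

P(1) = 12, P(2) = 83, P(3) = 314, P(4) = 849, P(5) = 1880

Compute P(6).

Write P(k) = ak^4 + bk³ + ck² + dk + e; the 5 given values yield a linear system in the 5 coefficients.
Solving, P(k) = 2k^4 + 4k³ + 6k² - 5k + 5.
Then P(6) = 3647.

3647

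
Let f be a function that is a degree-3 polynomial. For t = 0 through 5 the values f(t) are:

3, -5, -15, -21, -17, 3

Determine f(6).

First differences: -8, -10, -6, 4, 20. Second differences: -2, 4, 10, 16. Third differences: 6, 6, 6.
Level-3 differences are constant, so f has degree 3.
Extending the table by one column gives the next first difference 42, so f(6) = 3 + 42 = 45.

45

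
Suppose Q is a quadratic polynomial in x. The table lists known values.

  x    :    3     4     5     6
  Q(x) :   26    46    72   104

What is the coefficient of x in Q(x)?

-1

Write Q(x) = ax² + bx + c; the 4 given values yield a linear system in the 3 coefficients.
Solving, Q(x) = 3x² - x + 2.
The coefficient of x is -1.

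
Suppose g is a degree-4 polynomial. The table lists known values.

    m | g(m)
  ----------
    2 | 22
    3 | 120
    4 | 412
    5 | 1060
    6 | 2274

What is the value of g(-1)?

-8

Write g(m) = am^4 + bm³ + cm² + dm + e; the 5 given values yield a linear system in the 5 coefficients.
Solving, g(m) = 2m^4 - m³ - 4m² + 7m.
Then g(-1) = -8.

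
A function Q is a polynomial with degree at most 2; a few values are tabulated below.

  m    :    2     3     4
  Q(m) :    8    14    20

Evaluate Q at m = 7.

38

Write Q(m) = am² + bm + c; the 3 given values yield a linear system in the 3 coefficients.
Solving, the leading coefficient vanishes, and Q(m) = 6m - 4.
Then Q(7) = 38.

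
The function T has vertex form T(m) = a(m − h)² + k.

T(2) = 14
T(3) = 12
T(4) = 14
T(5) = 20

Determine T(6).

First differences -2, 2, 6; second difference 4 = 2a, so a = 2.
Expanding, the m-coefficient is −2ah = -4h; matching it to the data gives h = 3, and then k = 12.
So T(m) = 2(m − 3)² + 12.
T(6) = 2·3² + 12 = 30.

30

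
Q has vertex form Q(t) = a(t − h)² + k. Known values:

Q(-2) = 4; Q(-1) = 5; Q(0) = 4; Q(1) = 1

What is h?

-1

First differences 1, -1, -3; second difference -2 = 2a, so a = -1.
Expanding, the t-coefficient is −2ah = 2h; matching it to the data gives h = -1, and then k = 5.
So Q(t) = -1(t + 1)² + 5.
Hence h = -1.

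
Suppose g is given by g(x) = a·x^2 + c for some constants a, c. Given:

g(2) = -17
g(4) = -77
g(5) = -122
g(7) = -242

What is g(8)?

-317

From g(2) = -17 and g(4) = -77: 4a + c = -17 and 16a + c = -77.
Subtracting: 12a = -60, so a = -5; then c = -17 − (-5)·4 = 3.
So g(x) = -5x² + 3, and g(8) = -317.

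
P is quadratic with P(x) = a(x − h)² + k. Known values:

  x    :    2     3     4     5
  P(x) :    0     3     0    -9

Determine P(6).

-24

First differences 3, -3, -9; second difference -6 = 2a, so a = -3.
Expanding, the x-coefficient is −2ah = 6h; matching it to the data gives h = 3, and then k = 3.
So P(x) = -3(x − 3)² + 3.
P(6) = -3·3² + 3 = -24.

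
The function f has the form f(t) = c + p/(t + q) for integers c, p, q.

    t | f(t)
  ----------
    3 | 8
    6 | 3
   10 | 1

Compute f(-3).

-12

(f(t) − c)(t + q) = p for each data point; the three points give a linear system in c and q, then p follows.
Solving: c = -2, q = 0, p = 30, so f(t) = -2 + 30/(t + 0).
Then f(-3) = -2 + 30/(-3) = -12.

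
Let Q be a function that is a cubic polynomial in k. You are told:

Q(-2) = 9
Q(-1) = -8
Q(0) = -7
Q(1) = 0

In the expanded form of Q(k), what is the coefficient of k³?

Write Q(k) = ak³ + bk² + ck + d; the 4 given values yield a linear system in the 4 coefficients.
Solving, Q(k) = -2k³ + 3k² + 6k - 7.
The coefficient of k³ is -2.

-2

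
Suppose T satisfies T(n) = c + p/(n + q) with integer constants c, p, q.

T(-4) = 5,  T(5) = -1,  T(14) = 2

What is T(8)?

(T(n) − c)(n + q) = p for each data point; the three points give a linear system in c and q, then p follows.
Solving: c = 3, q = -2, p = -12, so T(n) = 3 − 12/(n − 2).
Then T(8) = 3 − 12/6 = 1.

1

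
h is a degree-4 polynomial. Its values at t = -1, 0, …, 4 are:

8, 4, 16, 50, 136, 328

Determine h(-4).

416

Write h(t) = at^4 + bt³ + ct² + dt + e; the 6 given values yield a linear system in the 5 coefficients.
Solving, h(t) = t^4 - t³ + 7t² + 5t + 4.
Then h(-4) = 416.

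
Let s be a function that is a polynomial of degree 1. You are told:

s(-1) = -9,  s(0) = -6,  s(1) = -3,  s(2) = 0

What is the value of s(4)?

6

Write s(x) = ax + b; the 4 given values yield a linear system in the 2 coefficients.
Solving, s(x) = 3x - 6.
Then s(4) = 6.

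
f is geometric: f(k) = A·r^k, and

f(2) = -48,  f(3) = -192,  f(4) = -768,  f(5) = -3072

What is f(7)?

Consecutive ratio: -192/(-48) = 4, and -768/(-192) = 4, so r = 4.
Then A·4^2 = -48 gives A = -3, and f(k) = -3·4^k.
f(7) = -3·4^7 = -49152.

-49152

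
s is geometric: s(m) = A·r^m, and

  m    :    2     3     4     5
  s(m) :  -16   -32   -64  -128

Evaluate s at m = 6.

Consecutive ratio: -32/(-16) = 2, and -64/(-32) = 2, so r = 2.
Then A·2^2 = -16 gives A = -4, and s(m) = -4·2^m.
s(6) = -4·2^6 = -256.

-256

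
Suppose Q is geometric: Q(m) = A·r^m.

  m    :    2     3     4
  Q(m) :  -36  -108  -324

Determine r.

Consecutive ratio: -108/(-36) = 3, and -324/(-108) = 3, so r = 3.
Then A·3^2 = -36 gives A = -4, and Q(m) = -4·3^m.

3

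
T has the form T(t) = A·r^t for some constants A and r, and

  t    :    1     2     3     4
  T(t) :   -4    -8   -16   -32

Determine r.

Consecutive ratio: -8/(-4) = 2, and -16/(-8) = 2, so r = 2.
Then A·2^1 = -4 gives A = -2, and T(t) = -2·2^t.

2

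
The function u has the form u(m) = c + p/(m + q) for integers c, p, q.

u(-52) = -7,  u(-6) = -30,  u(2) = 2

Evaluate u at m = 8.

-2

(u(m) − c)(m + q) = p for each data point; the three points give a linear system in c and q, then p follows.
Solving: c = -6, q = 4, p = 48, so u(m) = -6 + 48/(m + 4).
Then u(8) = -6 + 48/12 = -2.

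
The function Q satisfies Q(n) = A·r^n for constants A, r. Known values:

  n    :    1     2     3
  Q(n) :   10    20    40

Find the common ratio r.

2

Consecutive ratio: 20/10 = 2, and 40/20 = 2, so r = 2.
Then A·2^1 = 10 gives A = 5, and Q(n) = 5·2^n.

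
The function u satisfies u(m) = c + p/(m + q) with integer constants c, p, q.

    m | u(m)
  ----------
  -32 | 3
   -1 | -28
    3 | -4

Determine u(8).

(u(m) − c)(m + q) = p for each data point; the three points give a linear system in c and q, then p follows.
Solving: c = 2, q = 2, p = -30, so u(m) = 2 − 30/(m + 2).
Then u(8) = 2 − 30/10 = -1.

-1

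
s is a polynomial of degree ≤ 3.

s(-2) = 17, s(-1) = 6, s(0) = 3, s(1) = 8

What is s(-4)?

First differences: -11, -3, 5. Second differences: 8, 8.
Level-2 differences are constant, so s has degree 2.
Fitting a degree-2 polynomial gives s(k) = 4k² + k + 3.
Then s(-4) = 63.

63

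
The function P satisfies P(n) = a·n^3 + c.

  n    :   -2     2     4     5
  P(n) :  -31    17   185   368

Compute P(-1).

-10

From P(-2) = -31 and P(2) = 17: -8a + c = -31 and 8a + c = 17.
Subtracting: 16a = 48, so a = 3; then c = -31 − 3·(-8) = -7.
So P(n) = 3n³ − 7, and P(-1) = -10.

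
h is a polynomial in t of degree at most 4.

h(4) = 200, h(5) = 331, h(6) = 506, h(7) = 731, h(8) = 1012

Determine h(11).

Write h(t) = at^4 + bt³ + ct² + dt + e; the 5 given values yield a linear system in the 5 coefficients.
Solving, the leading coefficient vanishes, and h(t) = t³ + 7t² + 7t - 4.
Then h(11) = 2251.

2251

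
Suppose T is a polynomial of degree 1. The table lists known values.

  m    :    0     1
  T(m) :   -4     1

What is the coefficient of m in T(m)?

Write T(m) = am + b; the 2 given values yield a linear system in the 2 coefficients.
Solving, T(m) = 5m - 4.
The coefficient of m is 5.

5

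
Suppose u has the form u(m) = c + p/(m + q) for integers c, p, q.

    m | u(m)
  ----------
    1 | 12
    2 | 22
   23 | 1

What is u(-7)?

(u(m) − c)(m + q) = p for each data point; the three points give a linear system in c and q, then p follows.
Solving: c = 2, q = -3, p = -20, so u(m) = 2 − 20/(m − 3).
Then u(-7) = 2 − 20/(-10) = 4.

4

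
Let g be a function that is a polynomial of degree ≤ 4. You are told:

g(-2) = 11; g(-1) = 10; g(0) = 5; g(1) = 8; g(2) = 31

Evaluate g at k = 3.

First differences: -1, -5, 3, 23. Second differences: -4, 8, 20. Third differences: 12, 12.
Level-3 differences are constant, so g has degree 3.
Fitting a degree-3 polynomial gives g(k) = 2k³ + 4k² - 3k + 5.
Then g(3) = 86.

86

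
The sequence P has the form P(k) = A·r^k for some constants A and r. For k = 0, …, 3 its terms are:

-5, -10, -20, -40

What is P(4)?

Consecutive ratio: -10/(-5) = 2, and -20/(-10) = 2, so r = 2.
Then A·2^0 = -5 gives A = -5, and P(k) = -5·2^k.
P(4) = -5·2^4 = -80.

-80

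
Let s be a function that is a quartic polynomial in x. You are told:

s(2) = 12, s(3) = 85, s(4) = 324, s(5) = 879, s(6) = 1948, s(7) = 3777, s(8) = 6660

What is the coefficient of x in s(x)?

0

First differences: 73, 239, 555, 1069, 1829, 2883. Second differences: 166, 316, 514, 760, 1054. Third differences: 150, 198, 246, 294. Fourth differences: 48, 48, 48.
Level-4 differences are constant, so s has degree 4.
Fitting a degree-4 polynomial gives s(x) = 2x^4 - 3x³ + 4.
The coefficient of x is 0.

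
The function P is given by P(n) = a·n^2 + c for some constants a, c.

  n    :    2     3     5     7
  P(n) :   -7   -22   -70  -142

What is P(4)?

-43

From P(2) = -7 and P(3) = -22: 4a + c = -7 and 9a + c = -22.
Subtracting: 5a = -15, so a = -3; then c = -7 − (-3)·4 = 5.
So P(n) = -3n² + 5, and P(4) = -43.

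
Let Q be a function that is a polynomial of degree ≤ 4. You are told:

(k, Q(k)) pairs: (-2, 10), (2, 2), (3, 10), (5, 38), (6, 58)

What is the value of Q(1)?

-2

Write Q(k) = ak^4 + bk³ + ck² + dk + e; the 5 given values yield a linear system in the 5 coefficients.
Solving, the top 2 coefficients vanish, and Q(k) = 2k² - 2k - 2.
Then Q(1) = -2.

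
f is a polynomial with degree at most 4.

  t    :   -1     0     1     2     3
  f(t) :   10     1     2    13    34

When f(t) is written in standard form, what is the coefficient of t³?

First differences: -9, 1, 11, 21. Second differences: 10, 10, 10.
Level-2 differences are constant, so f has degree 2.
Fitting a degree-2 polynomial gives f(t) = 5t² - 4t + 1.
The coefficient of t³ is 0.

0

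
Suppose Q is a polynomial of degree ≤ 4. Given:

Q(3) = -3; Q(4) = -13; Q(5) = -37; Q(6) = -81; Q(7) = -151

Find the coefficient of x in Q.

-8

First differences: -10, -24, -44, -70. Second differences: -14, -20, -26. Third differences: -6, -6.
Level-3 differences are constant, so Q has degree 3.
Fitting a degree-3 polynomial gives Q(x) = -x³ + 5x² - 8x + 3.
The coefficient of x is -8.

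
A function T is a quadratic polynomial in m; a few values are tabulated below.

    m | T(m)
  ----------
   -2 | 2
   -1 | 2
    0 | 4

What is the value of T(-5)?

14

Write T(m) = am² + bm + c; the 3 given values yield a linear system in the 3 coefficients.
Solving, T(m) = m² + 3m + 4.
Then T(-5) = 14.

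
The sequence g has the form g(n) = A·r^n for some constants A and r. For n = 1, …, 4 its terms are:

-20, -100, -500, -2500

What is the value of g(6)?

-62500

Consecutive ratio: -100/(-20) = 5, and -500/(-100) = 5, so r = 5.
Then A·5^1 = -20 gives A = -4, and g(n) = -4·5^n.
g(6) = -4·5^6 = -62500.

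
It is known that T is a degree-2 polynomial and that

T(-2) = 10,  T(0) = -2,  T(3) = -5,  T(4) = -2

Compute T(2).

-6

Write T(n) = an² + bn + c; the 4 given values yield a linear system in the 3 coefficients.
Solving, T(n) = n² - 4n - 2.
Then T(2) = -6.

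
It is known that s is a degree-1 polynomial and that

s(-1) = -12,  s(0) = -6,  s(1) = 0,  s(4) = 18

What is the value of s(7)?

Write s(m) = am + b; the 4 given values yield a linear system in the 2 coefficients.
Solving, s(m) = 6m - 6.
Then s(7) = 36.

36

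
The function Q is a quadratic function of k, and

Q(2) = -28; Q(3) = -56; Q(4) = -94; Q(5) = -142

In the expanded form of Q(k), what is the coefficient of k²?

-5

First differences: -28, -38, -48. Second differences: -10, -10.
Level-2 differences are constant, so Q has degree 2.
Fitting a degree-2 polynomial gives Q(k) = -5k² - 3k - 2.
The coefficient of k² is -5.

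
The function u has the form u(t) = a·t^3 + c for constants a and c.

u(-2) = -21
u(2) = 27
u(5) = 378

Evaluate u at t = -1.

0

From u(-2) = -21 and u(2) = 27: -8a + c = -21 and 8a + c = 27.
Subtracting: 16a = 48, so a = 3; then c = -21 − 3·(-8) = 3.
So u(t) = 3t³ + 3, and u(-1) = 0.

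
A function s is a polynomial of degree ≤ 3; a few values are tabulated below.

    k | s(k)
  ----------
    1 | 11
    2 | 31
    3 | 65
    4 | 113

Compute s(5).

175

First differences: 20, 34, 48. Second differences: 14, 14.
Level-2 differences are constant, so s has degree 2.
Extending the table by one column gives the next first difference 62, so s(5) = 113 + 62 = 175.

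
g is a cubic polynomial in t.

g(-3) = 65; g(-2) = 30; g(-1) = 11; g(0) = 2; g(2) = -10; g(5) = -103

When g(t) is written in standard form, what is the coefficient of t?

Write g(t) = at³ + bt² + ct + d; the 6 given values yield a linear system in the 4 coefficients.
Solving, g(t) = -t³ + 2t² - 6t + 2.
The coefficient of t is -6.

-6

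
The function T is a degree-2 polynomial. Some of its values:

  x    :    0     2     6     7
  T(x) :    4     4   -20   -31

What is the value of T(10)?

-76

Write T(x) = ax² + bx + c; the 4 given values yield a linear system in the 3 coefficients.
Solving, T(x) = -x² + 2x + 4.
Then T(10) = -76.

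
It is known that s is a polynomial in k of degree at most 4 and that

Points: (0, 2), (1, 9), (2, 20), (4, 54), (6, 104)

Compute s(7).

135

Write s(k) = ak^4 + bk³ + ck² + dk + e; the 5 given values yield a linear system in the 5 coefficients.
Solving, the top 2 coefficients vanish, and s(k) = 2k² + 5k + 2.
Then s(7) = 135.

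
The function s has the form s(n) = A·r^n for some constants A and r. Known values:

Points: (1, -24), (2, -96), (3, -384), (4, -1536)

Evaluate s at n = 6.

-24576

Consecutive ratio: -96/(-24) = 4, and -384/(-96) = 4, so r = 4.
Then A·4^1 = -24 gives A = -6, and s(n) = -6·4^n.
s(6) = -6·4^6 = -24576.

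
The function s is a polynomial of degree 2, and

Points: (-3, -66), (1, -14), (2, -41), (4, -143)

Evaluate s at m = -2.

Write s(m) = am² + bm + c; the 4 given values yield a linear system in the 3 coefficients.
Solving, s(m) = -8m² - 3m - 3.
Then s(-2) = -29.

-29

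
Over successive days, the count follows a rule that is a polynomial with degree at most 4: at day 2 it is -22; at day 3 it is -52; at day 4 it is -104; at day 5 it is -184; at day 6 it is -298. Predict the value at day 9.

Write the value at x as u(x).
First differences: -30, -52, -80, -114. Second differences: -22, -28, -34. Third differences: -6, -6.
Level-3 differences are constant, so u has degree 3.
Fitting a degree-3 polynomial gives u(x) = -x³ - 2x² - x - 4.
Then u(9) = -904.

-904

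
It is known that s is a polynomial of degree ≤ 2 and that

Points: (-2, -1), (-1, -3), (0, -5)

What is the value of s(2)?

Write s(x) = ax² + bx + c; the 3 given values yield a linear system in the 3 coefficients.
Solving, the leading coefficient vanishes, and s(x) = -2x - 5.
Then s(2) = -9.

-9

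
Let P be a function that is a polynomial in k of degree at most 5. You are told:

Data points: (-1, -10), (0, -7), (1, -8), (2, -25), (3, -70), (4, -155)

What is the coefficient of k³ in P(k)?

-2

First differences: 3, -1, -17, -45, -85. Second differences: -4, -16, -28, -40. Third differences: -12, -12, -12.
Level-3 differences are constant, so P has degree 3.
Fitting a degree-3 polynomial gives P(k) = -2k³ - 2k² + 3k - 7.
The coefficient of k³ is -2.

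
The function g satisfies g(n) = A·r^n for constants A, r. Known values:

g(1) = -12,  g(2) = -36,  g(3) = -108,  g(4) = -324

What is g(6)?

-2916

Consecutive ratio: -36/(-12) = 3, and -108/(-36) = 3, so r = 3.
Then A·3^1 = -12 gives A = -4, and g(n) = -4·3^n.
g(6) = -4·3^6 = -2916.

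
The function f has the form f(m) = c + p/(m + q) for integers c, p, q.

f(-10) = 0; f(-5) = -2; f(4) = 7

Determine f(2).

(f(m) − c)(m + q) = p for each data point; the three points give a linear system in c and q, then p follows.
Solving: c = 2, q = 0, p = 20, so f(m) = 2 + 20/(m + 0).
Then f(2) = 2 + 20/2 = 12.

12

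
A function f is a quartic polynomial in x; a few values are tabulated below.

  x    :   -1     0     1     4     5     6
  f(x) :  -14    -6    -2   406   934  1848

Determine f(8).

Write f(x) = ax^4 + bx³ + cx² + dx + e; the 6 given values yield a linear system in the 5 coefficients.
Solving, f(x) = x^4 + 3x³ - 3x² + 3x - 6.
Then f(8) = 5458.

5458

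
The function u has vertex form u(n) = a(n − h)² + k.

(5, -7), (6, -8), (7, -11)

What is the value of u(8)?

First differences -1, -3; second difference -2 = 2a, so a = -1.
Expanding, the n-coefficient is −2ah = 2h; matching it to the data gives h = 5, and then k = -7.
So u(n) = -1(n − 5)² − 7.
u(8) = -1·3² − 7 = -16.

-16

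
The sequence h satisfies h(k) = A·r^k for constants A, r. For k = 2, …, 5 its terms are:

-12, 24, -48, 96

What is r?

-2

Consecutive ratio: 24/(-12) = -2, and -48/24 = -2, so r = -2.
Then A·(-2)^2 = -12 gives A = -3, and h(k) = -3·(-2)^k.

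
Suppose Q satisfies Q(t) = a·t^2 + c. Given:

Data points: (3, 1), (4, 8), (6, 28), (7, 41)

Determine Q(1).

From Q(3) = 1 and Q(4) = 8: 9a + c = 1 and 16a + c = 8.
Subtracting: 7a = 7, so a = 1; then c = 1 − 1·9 = -8.
So Q(t) = 1t² − 8, and Q(1) = -7.

-7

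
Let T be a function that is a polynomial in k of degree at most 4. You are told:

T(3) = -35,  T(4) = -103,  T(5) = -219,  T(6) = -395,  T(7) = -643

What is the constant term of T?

Write T(k) = ak^4 + bk³ + ck² + dk + e; the 5 given values yield a linear system in the 5 coefficients.
Solving, the leading coefficient vanishes, and T(k) = -2k³ + 6k + 1.
The constant term is T(0) = 1.

1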